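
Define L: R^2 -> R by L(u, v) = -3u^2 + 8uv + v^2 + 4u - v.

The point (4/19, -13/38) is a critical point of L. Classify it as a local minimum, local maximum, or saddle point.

The Hessian of L is constant: H = [[-6, 8], [8, 2]].
det(H) = (-6)·2 − 8² = -76.
Since det(H) < 0, H is indefinite and the critical point is a saddle point.

saddle point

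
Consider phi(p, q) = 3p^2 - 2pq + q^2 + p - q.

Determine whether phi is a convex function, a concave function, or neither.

phi is quadratic, so its Hessian is the constant matrix H = [[6, -2], [-2, 2]].
det(H) = 8, tr(H) = 8.
det(H) > 0 and tr(H) > 0, so H is positive definite everywhere: convex.

convex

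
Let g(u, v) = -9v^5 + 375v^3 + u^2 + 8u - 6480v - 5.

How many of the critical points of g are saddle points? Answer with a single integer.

2

g separates as a function of u plus a function of v, so ∇g=0 decouples.
∂g/∂u = 2(u + 4) = 0 at u ∈ {-4}; ∂g/∂v = -45(v - 4)(v - 3)(v + 3)(v + 4) = 0 at v ∈ {-4, -3, 3, 4}.
The Hessian is diagonal: diag(g_uu, g_vv). Second derivatives: g_uu(-4)=2; g_vv(-4)=2520, g_vv(-3)=-1890, g_vv(3)=1890, g_vv(4)=-2520.
Saddle points occur where the two diagonal entries have opposite signs: (-4, -3), (-4, 4). Count: 2.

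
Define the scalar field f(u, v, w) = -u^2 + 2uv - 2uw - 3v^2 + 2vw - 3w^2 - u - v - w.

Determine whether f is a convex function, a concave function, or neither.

f is quadratic, so its Hessian is the constant matrix H = [[-2, 2, -2], [2, -6, 2], [-2, 2, -6]].
Leading principal minors: -2, 8, -32.
Signs alternate −, +, − ⇒ H ≺ 0 ⇒ concave.

concave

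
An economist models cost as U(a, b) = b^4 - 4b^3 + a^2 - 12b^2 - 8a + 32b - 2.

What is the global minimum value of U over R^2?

-82

U(a,b) separates as P(a) + Q(b) − 2, so its minimum is min P + min Q − 2.
P'(a) = 2a - 8 vanishes at a ∈ {4}; Q'(b) = 4(b - 4)(b - 1)(b + 2) vanishes at b ∈ {-2, 1, 4}.
Local minima of P (where P''>0): P(4)=-16. Local minima of Q: Q(-2)=-64, Q(4)=-64.
So the global minimum of U is P(4) + Q(-2) − 2 = -16 − 64 − 2 = -82, attained at (4, -2).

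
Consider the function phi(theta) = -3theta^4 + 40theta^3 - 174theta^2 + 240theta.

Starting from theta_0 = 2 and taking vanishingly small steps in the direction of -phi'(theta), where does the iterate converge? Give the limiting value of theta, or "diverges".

4

phi'(theta) = -12(theta - 5)(theta - 4)(theta - 1), so phi'(2) = -72.
Gradient descent moves in the -phi' direction, i.e. theta is increasing.
The nearest critical point in that direction is theta = 4, where phi'' = 36 > 0 (a local minimum). The iterate converges there.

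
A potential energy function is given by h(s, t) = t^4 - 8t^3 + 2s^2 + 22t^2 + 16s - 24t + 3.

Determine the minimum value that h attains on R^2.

h(s,t) separates as P(s) + Q(t) + 3, so its minimum is min P + min Q + 3.
P'(s) = 4s + 16 vanishes at s ∈ {-4}; Q'(t) = 4(t - 3)(t - 2)(t - 1) vanishes at t ∈ {1, 2, 3}.
Local minima of P (where P''>0): P(-4)=-32. Local minima of Q: Q(1)=-9, Q(3)=-9.
So the global minimum of h is P(-4) + Q(1) + 3 = -32 − 9 + 3 = -38, attained at (-4, 1).

-38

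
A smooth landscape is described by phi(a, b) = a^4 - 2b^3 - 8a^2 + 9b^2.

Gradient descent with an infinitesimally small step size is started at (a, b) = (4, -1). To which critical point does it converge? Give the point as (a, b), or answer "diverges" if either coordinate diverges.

phi is separable, so gradient descent decouples: a follows -∂phi/∂a, b follows -∂phi/∂b.
∂phi/∂a = 4a(a - 2)(a + 2); at a=4 this is 192, so a decreases.
∂phi/∂b = -6b(b - 3); at b=-1 this is -24, so b increases.
a converges to its nearest critical value 2 (a local min of the a-part); b converges to 0. The iterate converges to (2, 0).

(2, 0)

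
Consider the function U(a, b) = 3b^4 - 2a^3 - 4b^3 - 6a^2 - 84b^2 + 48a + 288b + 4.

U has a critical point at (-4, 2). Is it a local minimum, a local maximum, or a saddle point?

The mixed partial ∂²U/∂a∂b is 0, so the Hessian at any point is diag(U_aa, U_bb) = diag(-12(a + 1), 12(3b^2 - 2b - 14)).
At (-4, 2): H = diag(36, -72).
The eigenvalues have opposite signs, so H is indefinite: a saddle point.

saddle point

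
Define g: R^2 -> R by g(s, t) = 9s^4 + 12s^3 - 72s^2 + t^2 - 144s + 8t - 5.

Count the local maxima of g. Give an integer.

0

g separates as a function of s plus a function of t, so ∇g=0 decouples.
∂g/∂s = 36(s - 2)(s + 1)(s + 2) = 0 at s ∈ {-2, -1, 2}; ∂g/∂t = 2(t + 4) = 0 at t ∈ {-4}.
The Hessian is diagonal: diag(g_ss, g_tt). Second derivatives: g_ss(-2)=144, g_ss(-1)=-108, g_ss(2)=432; g_tt(-4)=2.
Local maxima occur where both diagonal entries negative: none. Count: 0.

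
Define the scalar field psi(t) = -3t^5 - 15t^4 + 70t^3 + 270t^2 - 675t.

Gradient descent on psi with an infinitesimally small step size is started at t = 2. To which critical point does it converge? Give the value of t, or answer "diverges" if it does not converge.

1

psi'(t) = -15(t - 3)(t - 1)(t + 3)(t + 5), so psi'(2) = 525.
Gradient descent moves in the -psi' direction, i.e. t is decreasing.
The nearest critical point in that direction is t = 1, where psi'' = 720 > 0 (a local minimum). The iterate converges there.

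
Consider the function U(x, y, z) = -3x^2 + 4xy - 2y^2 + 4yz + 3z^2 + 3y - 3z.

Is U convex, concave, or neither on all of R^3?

U is quadratic, so its Hessian is the constant matrix H = [[-6, 4, 0], [4, -4, 4], [0, 4, 6]].
Leading principal minors: -6, 8, 144.
Neither pattern holds ⇒ H is indefinite ⇒ neither convex nor concave.

neither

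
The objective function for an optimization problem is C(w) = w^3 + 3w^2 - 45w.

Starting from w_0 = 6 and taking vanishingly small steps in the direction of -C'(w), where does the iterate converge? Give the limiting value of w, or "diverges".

3

C'(w) = 3(w - 3)(w + 5), so C'(6) = 99.
Gradient descent moves in the -C' direction, i.e. w is decreasing.
The nearest critical point in that direction is w = 3, where C'' = 24 > 0 (a local minimum). The iterate converges there.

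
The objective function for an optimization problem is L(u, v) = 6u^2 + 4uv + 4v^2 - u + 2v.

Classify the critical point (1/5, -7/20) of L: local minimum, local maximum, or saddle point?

local minimum

The Hessian of L is constant: H = [[12, 4], [4, 8]].
det(H) = 12·8 − 4² = 80.
det(H) > 0 and tr(H) = 20 > 0, so H is positive definite and the point is a local minimum.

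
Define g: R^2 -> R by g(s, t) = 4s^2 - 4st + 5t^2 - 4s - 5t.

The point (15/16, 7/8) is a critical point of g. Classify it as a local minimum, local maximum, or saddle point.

The Hessian of g is constant: H = [[8, -4], [-4, 10]].
det(H) = 8·10 − (-4)² = 64.
det(H) > 0 and tr(H) = 18 > 0, so H is positive definite and the point is a local minimum.

local minimum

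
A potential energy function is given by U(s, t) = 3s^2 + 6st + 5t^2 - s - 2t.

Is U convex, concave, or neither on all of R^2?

convex

U is quadratic, so its Hessian is the constant matrix H = [[6, 6], [6, 10]].
det(H) = 24, tr(H) = 16.
det(H) > 0 and tr(H) > 0, so H is positive definite everywhere: convex.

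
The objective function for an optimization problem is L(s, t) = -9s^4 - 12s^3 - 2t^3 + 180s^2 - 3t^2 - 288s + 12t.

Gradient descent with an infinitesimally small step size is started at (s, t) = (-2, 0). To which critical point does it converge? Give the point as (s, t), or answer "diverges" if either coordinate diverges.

L is separable, so gradient descent decouples: s follows -∂L/∂s, t follows -∂L/∂t.
∂L/∂s = -36(s - 2)(s - 1)(s + 4); at s=-2 this is -864, so s increases.
∂L/∂t = -6(t - 1)(t + 2); at t=0 this is 12, so t decreases.
s converges to its nearest critical value 1 (a local min of the s-part); t converges to -2. The iterate converges to (1, -2).

(1, -2)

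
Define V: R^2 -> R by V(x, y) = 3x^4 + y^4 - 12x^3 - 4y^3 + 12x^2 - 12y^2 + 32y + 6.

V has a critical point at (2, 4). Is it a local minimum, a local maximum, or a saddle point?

local minimum

The mixed partial ∂²V/∂x∂y is 0, so the Hessian at any point is diag(V_xx, V_yy) = diag(12(3x^2 - 6x + 2), 12(y^2 - 2y - 2)).
At (2, 4): H = diag(24, 72).
Both eigenvalues are positive, so H is positive definite: a local minimum.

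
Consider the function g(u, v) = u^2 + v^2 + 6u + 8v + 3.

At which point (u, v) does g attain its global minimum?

(-3, -4)

g(u,v) separates as P(u) + Q(v) + 3, so its minimum is min P + min Q + 3.
P'(u) = 2u + 6 vanishes at u ∈ {-3}; Q'(v) = 2v + 8 vanishes at v ∈ {-4}.
Local minima of P (where P''>0): P(-3)=-9. Local minima of Q: Q(-4)=-16.
So the global minimum of g is P(-3) + Q(-4) + 3 = -9 − 16 + 3 = -22, attained at (-3, -4).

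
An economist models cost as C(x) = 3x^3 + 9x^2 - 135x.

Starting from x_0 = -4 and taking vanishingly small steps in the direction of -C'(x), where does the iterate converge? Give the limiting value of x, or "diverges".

C'(x) = 9(x - 3)(x + 5), so C'(-4) = -63.
Gradient descent moves in the -C' direction, i.e. x is increasing.
The nearest critical point in that direction is x = 3, where C'' = 72 > 0 (a local minimum). The iterate converges there.

3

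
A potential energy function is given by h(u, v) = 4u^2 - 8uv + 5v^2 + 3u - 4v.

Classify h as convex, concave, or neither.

convex

h is quadratic, so its Hessian is the constant matrix H = [[8, -8], [-8, 10]].
det(H) = 16, tr(H) = 18.
det(H) > 0 and tr(H) > 0, so H is positive definite everywhere: convex.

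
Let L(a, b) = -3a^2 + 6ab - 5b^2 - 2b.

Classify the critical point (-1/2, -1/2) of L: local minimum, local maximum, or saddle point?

The Hessian of L is constant: H = [[-6, 6], [6, -10]].
det(H) = (-6)·(-10) − 6² = 24.
det(H) > 0 and tr(H) = -16 < 0, so H is negative definite and the point is a local maximum.

local maximum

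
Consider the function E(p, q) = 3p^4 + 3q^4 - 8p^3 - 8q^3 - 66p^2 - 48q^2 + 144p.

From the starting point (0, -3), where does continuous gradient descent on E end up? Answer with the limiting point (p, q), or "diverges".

(-3, -2)

E is separable, so gradient descent decouples: p follows -∂E/∂p, q follows -∂E/∂q.
∂E/∂p = 12(p - 4)(p - 1)(p + 3); at p=0 this is 144, so p decreases.
∂E/∂q = 12q(q - 4)(q + 2); at q=-3 this is -252, so q increases.
p converges to its nearest critical value -3 (a local min of the p-part); q converges to -2. The iterate converges to (-3, -2).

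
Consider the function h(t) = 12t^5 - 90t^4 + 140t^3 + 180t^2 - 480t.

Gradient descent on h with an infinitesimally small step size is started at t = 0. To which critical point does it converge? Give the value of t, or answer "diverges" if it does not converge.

1

h'(t) = 60(t - 4)(t - 2)(t - 1)(t + 1), so h'(0) = -480.
Gradient descent moves in the -h' direction, i.e. t is increasing.
The nearest critical point in that direction is t = 1, where h'' = 360 > 0 (a local minimum). The iterate converges there.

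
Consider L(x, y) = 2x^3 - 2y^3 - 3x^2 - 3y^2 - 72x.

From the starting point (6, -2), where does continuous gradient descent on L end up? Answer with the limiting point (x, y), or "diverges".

L is separable, so gradient descent decouples: x follows -∂L/∂x, y follows -∂L/∂y.
∂L/∂x = 6(x - 4)(x + 3); at x=6 this is 108, so x decreases.
∂L/∂y = -6y(y + 1); at y=-2 this is -12, so y increases.
x converges to its nearest critical value 4 (a local min of the x-part); y converges to -1. The iterate converges to (4, -1).

(4, -1)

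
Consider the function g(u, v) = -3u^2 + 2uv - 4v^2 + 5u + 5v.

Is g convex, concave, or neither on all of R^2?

g is quadratic, so its Hessian is the constant matrix H = [[-6, 2], [2, -8]].
det(H) = 44, tr(H) = -14.
det(H) > 0 and tr(H) < 0, so H is negative definite everywhere: concave.

concave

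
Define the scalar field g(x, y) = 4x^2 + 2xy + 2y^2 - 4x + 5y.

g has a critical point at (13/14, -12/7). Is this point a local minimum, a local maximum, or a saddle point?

local minimum

The Hessian of g is constant: H = [[8, 2], [2, 4]].
det(H) = 8·4 − 2² = 28.
det(H) > 0 and tr(H) = 12 > 0, so H is positive definite and the point is a local minimum.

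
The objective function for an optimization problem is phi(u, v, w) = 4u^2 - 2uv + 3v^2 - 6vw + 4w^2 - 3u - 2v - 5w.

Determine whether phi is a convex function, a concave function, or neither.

convex

phi is quadratic, so its Hessian is the constant matrix H = [[8, -2, 0], [-2, 6, -6], [0, -6, 8]].
Leading principal minors: 8, 44, 64.
All positive ⇒ H ≻ 0 ⇒ convex.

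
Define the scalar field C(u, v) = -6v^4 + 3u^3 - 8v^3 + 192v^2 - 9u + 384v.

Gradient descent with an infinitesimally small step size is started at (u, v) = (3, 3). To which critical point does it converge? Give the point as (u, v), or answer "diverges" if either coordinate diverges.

(1, -1)

C is separable, so gradient descent decouples: u follows -∂C/∂u, v follows -∂C/∂v.
∂C/∂u = 9(u - 1)(u + 1); at u=3 this is 72, so u decreases.
∂C/∂v = -24(v - 4)(v + 1)(v + 4); at v=3 this is 672, so v decreases.
u converges to its nearest critical value 1 (a local min of the u-part); v converges to -1. The iterate converges to (1, -1).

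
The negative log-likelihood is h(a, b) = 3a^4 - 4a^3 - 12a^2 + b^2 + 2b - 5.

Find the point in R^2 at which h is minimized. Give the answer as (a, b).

(2, -1)

h(a,b) separates as P(a) + Q(b) − 5, so its minimum is min P + min Q − 5.
P'(a) = 12a(a - 2)(a + 1) vanishes at a ∈ {-1, 0, 2}; Q'(b) = 2b + 2 vanishes at b ∈ {-1}.
Local minima of P (where P''>0): P(-1)=-5, P(2)=-32. Local minima of Q: Q(-1)=-1.
So the global minimum of h is P(2) + Q(-1) − 5 = -32 − 1 − 5 = -38, attained at (2, -1).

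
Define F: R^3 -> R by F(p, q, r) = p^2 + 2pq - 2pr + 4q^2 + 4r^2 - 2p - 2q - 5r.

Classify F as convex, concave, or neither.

convex

F is quadratic, so its Hessian is the constant matrix H = [[2, 2, -2], [2, 8, 0], [-2, 0, 8]].
Leading principal minors: 2, 12, 64.
All positive ⇒ H ≻ 0 ⇒ convex.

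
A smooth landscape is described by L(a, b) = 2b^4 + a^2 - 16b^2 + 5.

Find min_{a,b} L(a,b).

L(a,b) separates as P(a) + Q(b) + 5, so its minimum is min P + min Q + 5.
P'(a) = 2a vanishes at a ∈ {0}; Q'(b) = 8b(b - 2)(b + 2) vanishes at b ∈ {-2, 0, 2}.
Local minima of P (where P''>0): P(0)=0. Local minima of Q: Q(-2)=-32, Q(2)=-32.
So the global minimum of L is P(0) + Q(-2) + 5 = 0 − 32 + 5 = -27, attained at (0, -2).

-27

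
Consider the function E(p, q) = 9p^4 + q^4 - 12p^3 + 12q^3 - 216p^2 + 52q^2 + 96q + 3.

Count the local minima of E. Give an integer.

E separates as a function of p plus a function of q, so ∇E=0 decouples.
∂E/∂p = 36p(p - 4)(p + 3) = 0 at p ∈ {-3, 0, 4}; ∂E/∂q = 4(q + 2)(q + 3)(q + 4) = 0 at q ∈ {-4, -3, -2}.
The Hessian is diagonal: diag(E_pp, E_qq). Second derivatives: E_pp(-3)=756, E_pp(0)=-432, E_pp(4)=1008; E_qq(-4)=8, E_qq(-3)=-4, E_qq(-2)=8.
Local minima occur where both diagonal entries positive: (-3, -4), (-3, -2), (4, -4), (4, -2). Count: 4.

4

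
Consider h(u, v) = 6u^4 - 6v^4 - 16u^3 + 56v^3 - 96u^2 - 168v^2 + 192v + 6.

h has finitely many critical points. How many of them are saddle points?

5

h separates as a function of u plus a function of v, so ∇h=0 decouples.
∂h/∂u = 24u(u - 4)(u + 2) = 0 at u ∈ {-2, 0, 4}; ∂h/∂v = -24(v - 4)(v - 2)(v - 1) = 0 at v ∈ {1, 2, 4}.
The Hessian is diagonal: diag(h_uu, h_vv). Second derivatives: h_uu(-2)=288, h_uu(0)=-192, h_uu(4)=576; h_vv(1)=-72, h_vv(2)=48, h_vv(4)=-144.
Saddle points occur where the two diagonal entries have opposite signs: (-2, 1), (-2, 4), (0, 2), (4, 1), (4, 4). Count: 5.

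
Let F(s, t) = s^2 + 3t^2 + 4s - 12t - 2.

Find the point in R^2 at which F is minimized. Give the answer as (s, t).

F(s,t) separates as P(s) + Q(t) − 2, so its minimum is min P + min Q − 2.
P'(s) = 2s + 4 vanishes at s ∈ {-2}; Q'(t) = 6(t - 2) vanishes at t ∈ {2}.
Local minima of P (where P''>0): P(-2)=-4. Local minima of Q: Q(2)=-12.
So the global minimum of F is P(-2) + Q(2) − 2 = -4 − 12 − 2 = -18, attained at (-2, 2).

(-2, 2)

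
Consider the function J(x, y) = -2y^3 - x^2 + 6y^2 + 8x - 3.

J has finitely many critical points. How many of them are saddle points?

1

J separates as a function of x plus a function of y, so ∇J=0 decouples.
∂J/∂x = -2(x - 4) = 0 at x ∈ {4}; ∂J/∂y = -6y(y - 2) = 0 at y ∈ {0, 2}.
The Hessian is diagonal: diag(J_xx, J_yy). Second derivatives: J_xx(4)=-2; J_yy(0)=12, J_yy(2)=-12.
Saddle points occur where the two diagonal entries have opposite signs: (4, 0). Count: 1.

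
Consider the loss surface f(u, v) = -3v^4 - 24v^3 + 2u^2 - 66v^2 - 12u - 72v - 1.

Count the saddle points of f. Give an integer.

2

f separates as a function of u plus a function of v, so ∇f=0 decouples.
∂f/∂u = 4(u - 3) = 0 at u ∈ {3}; ∂f/∂v = -12(v + 1)(v + 2)(v + 3) = 0 at v ∈ {-3, -2, -1}.
The Hessian is diagonal: diag(f_uu, f_vv). Second derivatives: f_uu(3)=4; f_vv(-3)=-24, f_vv(-2)=12, f_vv(-1)=-24.
Saddle points occur where the two diagonal entries have opposite signs: (3, -3), (3, -1). Count: 2.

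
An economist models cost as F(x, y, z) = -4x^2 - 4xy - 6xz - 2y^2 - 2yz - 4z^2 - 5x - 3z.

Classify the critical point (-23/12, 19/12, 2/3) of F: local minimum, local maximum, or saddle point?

local maximum

The Hessian is constant: H = [[-8, -4, -6], [-4, -4, -2], [-6, -2, -8]].
Leading principal minors: Δ₁ = -8, Δ₂ = 16, Δ₃ = -48.
The minors alternate sign starting negative (−, +, −), so H is negative definite: a local maximum.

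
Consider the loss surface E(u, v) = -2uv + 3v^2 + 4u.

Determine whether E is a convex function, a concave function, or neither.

E is quadratic, so its Hessian is the constant matrix H = [[0, -2], [-2, 6]].
det(H) = -4, tr(H) = 6.
det(H) < 0, so H is indefinite: neither convex nor concave.

neither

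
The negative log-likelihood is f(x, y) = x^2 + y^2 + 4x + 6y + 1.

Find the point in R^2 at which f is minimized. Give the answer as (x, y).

(-2, -3)

f(x,y) separates as P(x) + Q(y) + 1, so its minimum is min P + min Q + 1.
P'(x) = 2x + 4 vanishes at x ∈ {-2}; Q'(y) = 2y + 6 vanishes at y ∈ {-3}.
Local minima of P (where P''>0): P(-2)=-4. Local minima of Q: Q(-3)=-9.
So the global minimum of f is P(-2) + Q(-3) + 1 = -4 − 9 + 1 = -12, attained at (-2, -3).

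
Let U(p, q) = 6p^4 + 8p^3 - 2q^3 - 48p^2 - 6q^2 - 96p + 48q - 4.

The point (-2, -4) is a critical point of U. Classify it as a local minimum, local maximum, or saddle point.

The mixed partial ∂²U/∂p∂q is 0, so the Hessian at any point is diag(U_pp, U_qq) = diag(24(3p^2 + 2p - 4), -12(q + 1)).
At (-2, -4): H = diag(96, 36).
Both eigenvalues are positive, so H is positive definite: a local minimum.

local minimum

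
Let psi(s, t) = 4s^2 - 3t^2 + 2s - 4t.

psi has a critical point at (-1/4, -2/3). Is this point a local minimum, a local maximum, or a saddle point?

The Hessian of psi is constant: H = [[8, 0], [0, -6]].
det(H) = 8·(-6) − 0² = -48.
Since det(H) < 0, H is indefinite and the critical point is a saddle point.

saddle point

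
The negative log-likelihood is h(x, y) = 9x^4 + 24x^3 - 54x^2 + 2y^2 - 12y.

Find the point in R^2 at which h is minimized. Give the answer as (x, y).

(-3, 3)

h(x,y) separates as P(x) + Q(y), so its minimum is min P + min Q.
P'(x) = 36x(x - 1)(x + 3) vanishes at x ∈ {-3, 0, 1}; Q'(y) = 4y - 12 vanishes at y ∈ {3}.
Local minima of P (where P''>0): P(-3)=-405, P(1)=-21. Local minima of Q: Q(3)=-18.
So the global minimum of h is P(-3) + Q(3) = -405 − 18 = -423, attained at (-3, 3).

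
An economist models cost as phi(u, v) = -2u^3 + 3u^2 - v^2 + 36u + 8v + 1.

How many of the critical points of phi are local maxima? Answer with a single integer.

1

phi separates as a function of u plus a function of v, so ∇phi=0 decouples.
∂phi/∂u = -6(u - 3)(u + 2) = 0 at u ∈ {-2, 3}; ∂phi/∂v = -2(v - 4) = 0 at v ∈ {4}.
The Hessian is diagonal: diag(phi_uu, phi_vv). Second derivatives: phi_uu(-2)=30, phi_uu(3)=-30; phi_vv(4)=-2.
Local maxima occur where both diagonal entries negative: (3, 4). Count: 1.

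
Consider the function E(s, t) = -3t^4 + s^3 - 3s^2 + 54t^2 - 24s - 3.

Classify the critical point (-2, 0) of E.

The mixed partial ∂²E/∂s∂t is 0, so the Hessian at any point is diag(E_ss, E_tt) = diag(6(s - 1), 36(-t^2 + 3)).
At (-2, 0): H = diag(-18, 108).
The eigenvalues have opposite signs, so H is indefinite: a saddle point.

saddle point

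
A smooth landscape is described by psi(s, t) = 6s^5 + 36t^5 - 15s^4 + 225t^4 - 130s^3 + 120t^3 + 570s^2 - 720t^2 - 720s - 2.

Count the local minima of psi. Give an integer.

psi separates as a function of s plus a function of t, so ∇psi=0 decouples.
∂psi/∂s = 30(s - 3)(s - 2)(s - 1)(s + 4) = 0 at s ∈ {-4, 1, 2, 3}; ∂psi/∂t = 180t(t - 1)(t + 2)(t + 4) = 0 at t ∈ {-4, -2, 0, 1}.
The Hessian is diagonal: diag(psi_ss, psi_tt). Second derivatives: psi_ss(-4)=-6300, psi_ss(1)=300, psi_ss(2)=-180, psi_ss(3)=420; psi_tt(-4)=-7200, psi_tt(-2)=2160, psi_tt(0)=-1440, psi_tt(1)=2700.
Local minima occur where both diagonal entries positive: (1, -2), (1, 1), (3, -2), (3, 1). Count: 4.

4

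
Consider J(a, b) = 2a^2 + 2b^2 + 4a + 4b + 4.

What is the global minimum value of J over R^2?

J(a,b) separates as P(a) + Q(b) + 4, so its minimum is min P + min Q + 4.
P'(a) = 4a + 4 vanishes at a ∈ {-1}; Q'(b) = 4b + 4 vanishes at b ∈ {-1}.
Local minima of P (where P''>0): P(-1)=-2. Local minima of Q: Q(-1)=-2.
So the global minimum of J is P(-1) + Q(-1) + 4 = -2 − 2 + 4 = 0, attained at (-1, -1).

0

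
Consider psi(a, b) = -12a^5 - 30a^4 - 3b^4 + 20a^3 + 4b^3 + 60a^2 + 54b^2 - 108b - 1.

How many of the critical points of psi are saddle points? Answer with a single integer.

psi separates as a function of a plus a function of b, so ∇psi=0 decouples.
∂psi/∂a = -60a(a - 1)(a + 1)(a + 2) = 0 at a ∈ {-2, -1, 0, 1}; ∂psi/∂b = -12(b - 3)(b - 1)(b + 3) = 0 at b ∈ {-3, 1, 3}.
The Hessian is diagonal: diag(psi_aa, psi_bb). Second derivatives: psi_aa(-2)=360, psi_aa(-1)=-120, psi_aa(0)=120, psi_aa(1)=-360; psi_bb(-3)=-288, psi_bb(1)=96, psi_bb(3)=-144.
Saddle points occur where the two diagonal entries have opposite signs: (-2, -3), (-2, 3), (-1, 1), (0, -3), (0, 3), (1, 1). Count: 6.

6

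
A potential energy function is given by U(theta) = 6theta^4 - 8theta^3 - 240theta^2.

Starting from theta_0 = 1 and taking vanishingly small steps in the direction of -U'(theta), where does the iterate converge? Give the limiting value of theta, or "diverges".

U'(theta) = 24theta(theta - 5)(theta + 4), so U'(1) = -480.
Gradient descent moves in the -U' direction, i.e. theta is increasing.
The nearest critical point in that direction is theta = 5, where U'' = 1080 > 0 (a local minimum). The iterate converges there.

5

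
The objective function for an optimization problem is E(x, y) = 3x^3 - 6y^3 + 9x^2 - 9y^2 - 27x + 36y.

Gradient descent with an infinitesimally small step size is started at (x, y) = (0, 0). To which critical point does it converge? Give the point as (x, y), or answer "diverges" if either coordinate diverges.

E is separable, so gradient descent decouples: x follows -∂E/∂x, y follows -∂E/∂y.
∂E/∂x = 9(x - 1)(x + 3); at x=0 this is -27, so x increases.
∂E/∂y = -18(y - 1)(y + 2); at y=0 this is 36, so y decreases.
x converges to its nearest critical value 1 (a local min of the x-part); y converges to -2. The iterate converges to (1, -2).

(1, -2)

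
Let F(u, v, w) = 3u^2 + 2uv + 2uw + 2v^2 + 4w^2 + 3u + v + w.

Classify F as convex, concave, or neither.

convex

F is quadratic, so its Hessian is the constant matrix H = [[6, 2, 2], [2, 4, 0], [2, 0, 8]].
Leading principal minors: 6, 20, 144.
All positive ⇒ H ≻ 0 ⇒ convex.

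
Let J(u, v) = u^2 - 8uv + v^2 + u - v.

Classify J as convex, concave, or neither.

neither

J is quadratic, so its Hessian is the constant matrix H = [[2, -8], [-8, 2]].
det(H) = -60, tr(H) = 4.
det(H) < 0, so H is indefinite: neither convex nor concave.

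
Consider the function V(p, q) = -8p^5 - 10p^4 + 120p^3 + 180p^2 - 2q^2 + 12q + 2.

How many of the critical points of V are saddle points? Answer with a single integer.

V separates as a function of p plus a function of q, so ∇V=0 decouples.
∂V/∂p = -40p(p - 3)(p + 1)(p + 3) = 0 at p ∈ {-3, -1, 0, 3}; ∂V/∂q = -4(q - 3) = 0 at q ∈ {3}.
The Hessian is diagonal: diag(V_pp, V_qq). Second derivatives: V_pp(-3)=1440, V_pp(-1)=-320, V_pp(0)=360, V_pp(3)=-2880; V_qq(3)=-4.
Saddle points occur where the two diagonal entries have opposite signs: (-3, 3), (0, 3). Count: 2.

2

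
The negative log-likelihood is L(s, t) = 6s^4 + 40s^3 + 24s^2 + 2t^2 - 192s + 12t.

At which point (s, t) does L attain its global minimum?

(1, -3)

L(s,t) separates as P(s) + Q(t), so its minimum is min P + min Q.
P'(s) = 24(s - 1)(s + 2)(s + 4) vanishes at s ∈ {-4, -2, 1}; Q'(t) = 4(t + 3) vanishes at t ∈ {-3}.
Local minima of P (where P''>0): P(-4)=128, P(1)=-122. Local minima of Q: Q(-3)=-18.
So the global minimum of L is P(1) + Q(-3) = -122 − 18 = -140, attained at (1, -3).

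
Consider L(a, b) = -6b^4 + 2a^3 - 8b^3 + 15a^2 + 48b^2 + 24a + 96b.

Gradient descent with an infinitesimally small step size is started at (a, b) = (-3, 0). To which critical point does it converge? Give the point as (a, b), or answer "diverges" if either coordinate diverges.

L is separable, so gradient descent decouples: a follows -∂L/∂a, b follows -∂L/∂b.
∂L/∂a = 6(a + 1)(a + 4); at a=-3 this is -12, so a increases.
∂L/∂b = -24(b - 2)(b + 1)(b + 2); at b=0 this is 96, so b decreases.
a converges to its nearest critical value -1 (a local min of the a-part); b converges to -1. The iterate converges to (-1, -1).

(-1, -1)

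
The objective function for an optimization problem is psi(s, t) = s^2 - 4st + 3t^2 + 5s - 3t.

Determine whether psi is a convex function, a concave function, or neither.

psi is quadratic, so its Hessian is the constant matrix H = [[2, -4], [-4, 6]].
det(H) = -4, tr(H) = 8.
det(H) < 0, so H is indefinite: neither convex nor concave.

neither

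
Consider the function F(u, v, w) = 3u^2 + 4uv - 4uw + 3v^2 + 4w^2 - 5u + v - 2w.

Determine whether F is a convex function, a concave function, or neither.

F is quadratic, so its Hessian is the constant matrix H = [[6, 4, -4], [4, 6, 0], [-4, 0, 8]].
Leading principal minors: 6, 20, 64.
All positive ⇒ H ≻ 0 ⇒ convex.

convex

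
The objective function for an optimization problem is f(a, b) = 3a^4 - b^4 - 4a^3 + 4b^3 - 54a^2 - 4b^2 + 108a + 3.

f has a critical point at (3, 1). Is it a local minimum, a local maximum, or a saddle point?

local minimum

The mixed partial ∂²f/∂a∂b is 0, so the Hessian at any point is diag(f_aa, f_bb) = diag(12(3a^2 - 2a - 9), 4(-3b^2 + 6b - 2)).
At (3, 1): H = diag(144, 4).
Both eigenvalues are positive, so H is positive definite: a local minimum.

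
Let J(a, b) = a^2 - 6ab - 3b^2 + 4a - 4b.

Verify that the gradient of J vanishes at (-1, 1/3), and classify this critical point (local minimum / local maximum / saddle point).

∇J = (2a - 6b + 4, -6a - 6b - 4); substituting (-1, 1/3) gives ∇J = (0, 0), so (-1, 1/3) is indeed a critical point.
The Hessian of J is constant: H = [[2, -6], [-6, -6]].
det(H) = 2·(-6) − (-6)² = -48.
Since det(H) < 0, H is indefinite and the critical point is a saddle point.

saddle point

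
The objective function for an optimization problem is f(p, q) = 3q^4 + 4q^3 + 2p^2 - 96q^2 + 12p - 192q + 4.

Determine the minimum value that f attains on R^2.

f(p,q) separates as A(p) + B(q) + 4, so its minimum is min A + min B + 4.
A'(p) = 4p + 12 vanishes at p ∈ {-3}; B'(q) = 12(q - 4)(q + 1)(q + 4) vanishes at q ∈ {-4, -1, 4}.
Local minima of A (where A''>0): A(-3)=-18. Local minima of B: B(-4)=-256, B(4)=-1280.
So the global minimum of f is A(-3) + B(4) + 4 = -18 − 1280 + 4 = -1294, attained at (-3, 4).

-1294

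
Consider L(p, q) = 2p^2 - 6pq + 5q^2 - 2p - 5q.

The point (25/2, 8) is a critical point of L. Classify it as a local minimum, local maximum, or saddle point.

local minimum

The Hessian of L is constant: H = [[4, -6], [-6, 10]].
det(H) = 4·10 − (-6)² = 4.
det(H) > 0 and tr(H) = 14 > 0, so H is positive definite and the point is a local minimum.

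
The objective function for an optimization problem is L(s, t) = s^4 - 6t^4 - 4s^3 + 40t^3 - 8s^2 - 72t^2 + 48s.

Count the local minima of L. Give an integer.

2

L separates as a function of s plus a function of t, so ∇L=0 decouples.
∂L/∂s = 4(s - 3)(s - 2)(s + 2) = 0 at s ∈ {-2, 2, 3}; ∂L/∂t = -24t(t - 3)(t - 2) = 0 at t ∈ {0, 2, 3}.
The Hessian is diagonal: diag(L_ss, L_tt). Second derivatives: L_ss(-2)=80, L_ss(2)=-16, L_ss(3)=20; L_tt(0)=-144, L_tt(2)=48, L_tt(3)=-72.
Local minima occur where both diagonal entries positive: (-2, 2), (3, 2). Count: 2.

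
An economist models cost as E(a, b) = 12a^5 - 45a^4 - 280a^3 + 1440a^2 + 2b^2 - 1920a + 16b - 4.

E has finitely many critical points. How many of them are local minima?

2

E separates as a function of a plus a function of b, so ∇E=0 decouples.
∂E/∂a = 60(a - 4)(a - 2)(a - 1)(a + 4) = 0 at a ∈ {-4, 1, 2, 4}; ∂E/∂b = 4(b + 4) = 0 at b ∈ {-4}.
The Hessian is diagonal: diag(E_aa, E_bb). Second derivatives: E_aa(-4)=-14400, E_aa(1)=900, E_aa(2)=-720, E_aa(4)=2880; E_bb(-4)=4.
Local minima occur where both diagonal entries positive: (1, -4), (4, -4). Count: 2.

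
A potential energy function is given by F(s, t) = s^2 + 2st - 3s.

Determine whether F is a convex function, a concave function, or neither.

F is quadratic, so its Hessian is the constant matrix H = [[2, 2], [2, 0]].
det(H) = -4, tr(H) = 2.
det(H) < 0, so H is indefinite: neither convex nor concave.

neither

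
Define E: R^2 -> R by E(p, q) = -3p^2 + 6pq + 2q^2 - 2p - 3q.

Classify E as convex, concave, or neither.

E is quadratic, so its Hessian is the constant matrix H = [[-6, 6], [6, 4]].
det(H) = -60, tr(H) = -2.
det(H) < 0, so H is indefinite: neither convex nor concave.

neither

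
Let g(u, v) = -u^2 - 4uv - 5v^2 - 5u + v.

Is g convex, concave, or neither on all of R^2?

g is quadratic, so its Hessian is the constant matrix H = [[-2, -4], [-4, -10]].
det(H) = 4, tr(H) = -12.
det(H) > 0 and tr(H) < 0, so H is negative definite everywhere: concave.

concave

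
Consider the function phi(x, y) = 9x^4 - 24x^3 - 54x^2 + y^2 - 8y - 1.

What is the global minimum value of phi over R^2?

phi(x,y) separates as P(x) + Q(y) − 1, so its minimum is min P + min Q − 1.
P'(x) = 36x(x - 3)(x + 1) vanishes at x ∈ {-1, 0, 3}; Q'(y) = 2y - 8 vanishes at y ∈ {4}.
Local minima of P (where P''>0): P(-1)=-21, P(3)=-405. Local minima of Q: Q(4)=-16.
So the global minimum of phi is P(3) + Q(4) − 1 = -405 − 16 − 1 = -422, attained at (3, 4).

-422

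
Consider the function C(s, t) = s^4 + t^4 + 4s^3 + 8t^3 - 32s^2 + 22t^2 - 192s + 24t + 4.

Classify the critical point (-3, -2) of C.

The mixed partial ∂²C/∂s∂t is 0, so the Hessian at any point is diag(C_ss, C_tt) = diag(4(3s^2 + 6s - 16), 4(3t^2 + 12t + 11)).
At (-3, -2): H = diag(-28, -4).
Both eigenvalues are negative, so H is negative definite: a local maximum.

local maximum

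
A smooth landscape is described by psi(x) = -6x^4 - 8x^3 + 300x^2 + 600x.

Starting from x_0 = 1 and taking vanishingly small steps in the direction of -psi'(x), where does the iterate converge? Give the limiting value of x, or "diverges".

-1

psi'(x) = -24(x - 5)(x + 1)(x + 5), so psi'(1) = 1152.
Gradient descent moves in the -psi' direction, i.e. x is decreasing.
The nearest critical point in that direction is x = -1, where psi'' = 576 > 0 (a local minimum). The iterate converges there.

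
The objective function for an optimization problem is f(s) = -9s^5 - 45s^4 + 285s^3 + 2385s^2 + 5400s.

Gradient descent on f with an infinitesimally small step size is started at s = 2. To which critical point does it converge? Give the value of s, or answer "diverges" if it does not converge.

f'(s) = -45(s - 5)(s + 2)(s + 3)(s + 4), so f'(2) = 16200.
Gradient descent moves in the -f' direction, i.e. s is decreasing.
The nearest critical point in that direction is s = -2, where f'' = 630 > 0 (a local minimum). The iterate converges there.

-2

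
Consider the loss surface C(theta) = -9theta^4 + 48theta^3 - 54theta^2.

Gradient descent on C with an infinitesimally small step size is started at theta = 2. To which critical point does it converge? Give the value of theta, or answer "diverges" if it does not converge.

1

C'(theta) = -36theta(theta - 3)(theta - 1), so C'(2) = 72.
Gradient descent moves in the -C' direction, i.e. theta is decreasing.
The nearest critical point in that direction is theta = 1, where C'' = 72 > 0 (a local minimum). The iterate converges there.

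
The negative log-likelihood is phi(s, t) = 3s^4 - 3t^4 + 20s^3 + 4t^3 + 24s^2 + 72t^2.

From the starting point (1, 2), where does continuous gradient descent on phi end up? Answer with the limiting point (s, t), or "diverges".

(0, 0)

phi is separable, so gradient descent decouples: s follows -∂phi/∂s, t follows -∂phi/∂t.
∂phi/∂s = 12s(s + 1)(s + 4); at s=1 this is 120, so s decreases.
∂phi/∂t = -12t(t - 4)(t + 3); at t=2 this is 240, so t decreases.
s converges to its nearest critical value 0 (a local min of the s-part); t converges to 0. The iterate converges to (0, 0).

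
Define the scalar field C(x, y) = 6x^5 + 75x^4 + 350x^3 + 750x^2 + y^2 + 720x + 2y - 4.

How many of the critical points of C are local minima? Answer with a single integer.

C separates as a function of x plus a function of y, so ∇C=0 decouples.
∂C/∂x = 30(x + 1)(x + 2)(x + 3)(x + 4) = 0 at x ∈ {-4, -3, -2, -1}; ∂C/∂y = 2(y + 1) = 0 at y ∈ {-1}.
The Hessian is diagonal: diag(C_xx, C_yy). Second derivatives: C_xx(-4)=-180, C_xx(-3)=60, C_xx(-2)=-60, C_xx(-1)=180; C_yy(-1)=2.
Local minima occur where both diagonal entries positive: (-3, -1), (-1, -1). Count: 2.

2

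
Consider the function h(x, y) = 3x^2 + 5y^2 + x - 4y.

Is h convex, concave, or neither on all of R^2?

h is quadratic, so its Hessian is the constant matrix H = [[6, 0], [0, 10]].
det(H) = 60, tr(H) = 16.
det(H) > 0 and tr(H) > 0, so H is positive definite everywhere: convex.

convex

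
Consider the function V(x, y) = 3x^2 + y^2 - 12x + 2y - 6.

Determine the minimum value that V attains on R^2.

-19

V(x,y) separates as P(x) + Q(y) − 6, so its minimum is min P + min Q − 6.
P'(x) = 6x - 12 vanishes at x ∈ {2}; Q'(y) = 2y + 2 vanishes at y ∈ {-1}.
Local minima of P (where P''>0): P(2)=-12. Local minima of Q: Q(-1)=-1.
So the global minimum of V is P(2) + Q(-1) − 6 = -12 − 1 − 6 = -19, attained at (2, -1).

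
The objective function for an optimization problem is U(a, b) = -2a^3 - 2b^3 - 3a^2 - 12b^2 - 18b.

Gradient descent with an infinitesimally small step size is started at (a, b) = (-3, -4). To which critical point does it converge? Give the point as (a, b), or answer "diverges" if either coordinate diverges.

U is separable, so gradient descent decouples: a follows -∂U/∂a, b follows -∂U/∂b.
∂U/∂a = -6a(a + 1); at a=-3 this is -36, so a increases.
∂U/∂b = -6(b + 1)(b + 3); at b=-4 this is -18, so b increases.
a converges to its nearest critical value -1 (a local min of the a-part); b converges to -3. The iterate converges to (-1, -3).

(-1, -3)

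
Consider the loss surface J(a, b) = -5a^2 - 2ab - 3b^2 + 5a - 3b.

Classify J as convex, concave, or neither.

concave

J is quadratic, so its Hessian is the constant matrix H = [[-10, -2], [-2, -6]].
det(H) = 56, tr(H) = -16.
det(H) > 0 and tr(H) < 0, so H is negative definite everywhere: concave.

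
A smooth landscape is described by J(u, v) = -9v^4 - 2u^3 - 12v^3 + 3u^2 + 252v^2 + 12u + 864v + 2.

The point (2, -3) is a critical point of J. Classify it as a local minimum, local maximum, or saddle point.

The mixed partial ∂²J/∂u∂v is 0, so the Hessian at any point is diag(J_uu, J_vv) = diag(6(-2u + 1), 36(-3v^2 - 2v + 14)).
At (2, -3): H = diag(-18, -252).
Both eigenvalues are negative, so H is negative definite: a local maximum.

local maximum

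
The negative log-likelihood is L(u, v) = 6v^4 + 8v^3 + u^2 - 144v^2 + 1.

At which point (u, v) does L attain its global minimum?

(0, -4)

L(u,v) separates as P(u) + Q(v) + 1, so its minimum is min P + min Q + 1.
P'(u) = 2u vanishes at u ∈ {0}; Q'(v) = 24v(v - 3)(v + 4) vanishes at v ∈ {-4, 0, 3}.
Local minima of P (where P''>0): P(0)=0. Local minima of Q: Q(-4)=-1280, Q(3)=-594.
So the global minimum of L is P(0) + Q(-4) + 1 = 0 − 1280 + 1 = -1279, attained at (0, -4).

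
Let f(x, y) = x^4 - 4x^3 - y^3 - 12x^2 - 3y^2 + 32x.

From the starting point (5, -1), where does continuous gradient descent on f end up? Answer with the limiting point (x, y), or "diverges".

(4, -2)

f is separable, so gradient descent decouples: x follows -∂f/∂x, y follows -∂f/∂y.
∂f/∂x = 4(x - 4)(x - 1)(x + 2); at x=5 this is 112, so x decreases.
∂f/∂y = -3y(y + 2); at y=-1 this is 3, so y decreases.
x converges to its nearest critical value 4 (a local min of the x-part); y converges to -2. The iterate converges to (4, -2).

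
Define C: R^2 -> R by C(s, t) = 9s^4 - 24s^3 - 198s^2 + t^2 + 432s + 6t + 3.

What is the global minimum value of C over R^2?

C(s,t) separates as P(s) + Q(t) + 3, so its minimum is min P + min Q + 3.
P'(s) = 36(s - 4)(s - 1)(s + 3) vanishes at s ∈ {-3, 1, 4}; Q'(t) = 2(t + 3) vanishes at t ∈ {-3}.
Local minima of P (where P''>0): P(-3)=-1701, P(4)=-672. Local minima of Q: Q(-3)=-9.
So the global minimum of C is P(-3) + Q(-3) + 3 = -1701 − 9 + 3 = -1707, attained at (-3, -3).

-1707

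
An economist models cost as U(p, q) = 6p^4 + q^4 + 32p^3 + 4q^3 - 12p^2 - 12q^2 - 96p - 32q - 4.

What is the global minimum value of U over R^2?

U(p,q) separates as A(p) + B(q) − 4, so its minimum is min A + min B − 4.
A'(p) = 24(p - 1)(p + 1)(p + 4) vanishes at p ∈ {-4, -1, 1}; B'(q) = 4(q - 2)(q + 1)(q + 4) vanishes at q ∈ {-4, -1, 2}.
Local minima of A (where A''>0): A(-4)=-320, A(1)=-70. Local minima of B: B(-4)=-64, B(2)=-64.
So the global minimum of U is A(-4) + B(-4) − 4 = -320 − 64 − 4 = -388, attained at (-4, -4).

-388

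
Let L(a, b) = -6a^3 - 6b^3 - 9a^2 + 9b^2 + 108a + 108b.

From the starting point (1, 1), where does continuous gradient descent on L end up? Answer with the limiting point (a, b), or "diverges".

(-3, -2)

L is separable, so gradient descent decouples: a follows -∂L/∂a, b follows -∂L/∂b.
∂L/∂a = -18(a - 2)(a + 3); at a=1 this is 72, so a decreases.
∂L/∂b = -18(b - 3)(b + 2); at b=1 this is 108, so b decreases.
a converges to its nearest critical value -3 (a local min of the a-part); b converges to -2. The iterate converges to (-3, -2).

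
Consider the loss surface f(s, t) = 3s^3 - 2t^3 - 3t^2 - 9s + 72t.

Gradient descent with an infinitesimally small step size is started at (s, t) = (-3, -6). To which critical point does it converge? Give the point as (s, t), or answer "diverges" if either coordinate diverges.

diverges

f is separable, so gradient descent decouples: s follows -∂f/∂s, t follows -∂f/∂t.
∂f/∂s = 9(s - 1)(s + 1); at s=-3 this is 72, so s decreases.
∂f/∂t = -6(t - 3)(t + 4); at t=-6 this is -108, so t increases.
The s-coordinate has no critical point in that direction and runs off to infinity.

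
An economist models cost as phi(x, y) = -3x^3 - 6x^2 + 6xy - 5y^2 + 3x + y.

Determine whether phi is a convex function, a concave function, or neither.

neither

The term -3x^3 is cubic, so the Hessian is not constant.
∂²phi/∂x² = -18x - 12, which takes both signs as x varies (negative for sufficiently large x). A diagonal entry of the Hessian changing sign means the Hessian is neither positive- nor negative-semidefinite on all of R^2.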